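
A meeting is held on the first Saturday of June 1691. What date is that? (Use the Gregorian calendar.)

June 2, 1691

June 1, 1691 is a Friday.
The first Saturday is therefore June 2 (1 days later).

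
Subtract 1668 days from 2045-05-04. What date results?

−365 (one year) → May 4, 2044 (1303 left).
−366 (one year; includes Feb 29, 2044) → May 4, 2043 (937 left).
−365 (one year) → May 4, 2042 (572 left).
−365 (one year) → May 4, 2041 (207 left).
−4 → Apr 30, 2041 (end of Apr, 30 days; 203 left).
−30 → Mar 31, 2041 (end of Mar, 31 days; 173 left).
−31 → Feb 28, 2041 (end of Feb, 28 days; 142 left).
−28 → Jan 31, 2041 (end of Jan, 31 days; 114 left).
−31 → Dec 31, 2040 (end of Dec, 31 days; 83 left).
−31 → Nov 30, 2040 (end of Nov, 30 days; 52 left).
−30 → Oct 31, 2040 (end of Oct, 31 days; 22 left).
−22 → Oct 9, 2040.

October 9, 2040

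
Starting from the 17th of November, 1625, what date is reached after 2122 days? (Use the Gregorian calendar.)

September 9, 1631

+365 (one year) → Nov 17, 1626 (1757 left).
+365 (one year) → Nov 17, 1627 (1392 left).
+366 (one year; includes Feb 29, 1628) → Nov 17, 1628 (1026 left).
+365 (one year) → Nov 17, 1629 (661 left).
+365 (one year) → Nov 17, 1630 (296 left).
Nov has 30 days: +14 → Dec 1, 1630 (282 left).
Dec has 31 days: +31 → Jan 1, 1631 (251 left).
Jan has 31 days: +31 → Feb 1, 1631 (220 left).
Feb has 28 days: +28 → Mar 1, 1631 (192 left).
Mar has 31 days: +31 → Apr 1, 1631 (161 left).
Apr has 30 days: +30 → May 1, 1631 (131 left).
May has 31 days: +31 → Jun 1, 1631 (100 left).
Jun has 30 days: +30 → Jul 1, 1631 (70 left).
Jul has 31 days: +31 → Aug 1, 1631 (39 left).
Aug has 31 days: +31 → Sep 1, 1631 (8 left).
+8 → Sep 9, 1631.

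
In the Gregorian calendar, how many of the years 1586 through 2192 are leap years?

Multiples of 4 in [1586,2192]: 152.
Of those, multiples of 100: 6 (not leap unless ÷400).
Multiples of 400: 2.
Leap years = 152 − 6 + 2 = 148.

148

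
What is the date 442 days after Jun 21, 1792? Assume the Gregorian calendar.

September 6, 1793

+365 (one year) → Jun 21, 1793 (77 left).
Jun has 30 days: +10 → Jul 1, 1793 (67 left).
Jul has 31 days: +31 → Aug 1, 1793 (36 left).
Aug has 31 days: +31 → Sep 1, 1793 (5 left).
+5 → Sep 6, 1793.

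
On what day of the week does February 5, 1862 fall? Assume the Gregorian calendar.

Doomsday rule: the anchor day for the 1800s is Friday. For year 62: 62÷12 = 5 r 2, and 2÷4 = 0, so 5+2+0 = 7.
Friday + 7 ≡ Friday — that's 1862's doomsday.
In February the doomsday date is Feb 28 (1862 is not a leap year).
Feb 5 is 23 days before Feb 28; 23 mod 7 = 2, so Friday − 2 = Wednesday.

Wednesday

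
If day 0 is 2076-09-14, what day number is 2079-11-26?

Sep 14, 2076 → Sep 14, 2077: 365 days.
Sep 14, 2077 → Sep 14, 2078: 365 days.
Sep 14, 2078 → Sep 14, 2079: 365 days.
Sep 14, 2079 → Oct 14, 2079: 30 days (September has 30).
Oct 14, 2079 → Nov 14, 2079: 31 days (October has 31).
Nov 14, 2079 → Nov 26, 2079: 12 days.
Total: 1168 days.

1168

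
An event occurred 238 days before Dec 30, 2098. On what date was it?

−30 → Nov 30, 2098 (end of Nov, 30 days; 208 left).
−30 → Oct 31, 2098 (end of Oct, 31 days; 178 left).
−31 → Sep 30, 2098 (end of Sep, 30 days; 147 left).
−30 → Aug 31, 2098 (end of Aug, 31 days; 117 left).
−31 → Jul 31, 2098 (end of Jul, 31 days; 86 left).
−31 → Jun 30, 2098 (end of Jun, 30 days; 55 left).
−30 → May 31, 2098 (end of May, 31 days; 25 left).
−25 → May 6, 2098.

May 6, 2098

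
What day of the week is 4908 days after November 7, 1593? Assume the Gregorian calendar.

First find the weekday of Nov 7, 1593. Doomsday rule: the anchor day for the 1500s is Wednesday. For year 93: 93÷12 = 7 r 9, and 9÷4 = 2, so 7+9+2 = 18.
Wednesday + 18 ≡ Sunday — that's 1593's doomsday.
In November the doomsday date is Nov 7.
Nov 7 is the doomsday itself: Sunday.
4908 mod 7 = 1, so 4908 days after a Sunday is Sunday + 1 = Monday.

Monday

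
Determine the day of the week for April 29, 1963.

Monday

Doomsday rule: the anchor day for the 1900s is Wednesday. For year 63: 63÷12 = 5 r 3, and 3÷4 = 0, so 5+3+0 = 8.
Wednesday + 8 ≡ Thursday — that's 1963's doomsday.
In April the doomsday date is Apr 4.
Apr 29 is 25 days after Apr 4; 25 mod 7 = 4, so Thursday + 4 = Monday.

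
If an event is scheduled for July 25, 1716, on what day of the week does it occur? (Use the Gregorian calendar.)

Saturday

Doomsday rule: the anchor day for the 1700s is Sunday. For year 16: 16÷12 = 1 r 4, and 4÷4 = 1, so 1+4+1 = 6.
Sunday + 6 ≡ Saturday — that's 1716's doomsday.
In July the doomsday date is Jul 11.
Jul 25 is 14 days after Jul 11; 14 mod 7 = 0, so Saturday + 0 = Saturday.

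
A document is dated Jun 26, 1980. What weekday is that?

Thursday

Doomsday rule: the anchor day for the 1900s is Wednesday. For year 80: 80÷12 = 6 r 8, and 8÷4 = 2, so 6+8+2 = 16.
Wednesday + 16 ≡ Friday — that's 1980's doomsday.
In June the doomsday date is Jun 6.
Jun 26 is 20 days after Jun 6; 20 mod 7 = 6, so Friday + 6 = Thursday.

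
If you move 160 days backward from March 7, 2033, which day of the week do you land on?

First find the weekday of Mar 7, 2033. Doomsday rule: the anchor day for the 2000s is Tuesday. For year 33: 33÷12 = 2 r 9, and 9÷4 = 2, so 2+9+2 = 13.
Tuesday + 13 ≡ Monday — that's 2033's doomsday.
In March the doomsday date is Mar 14.
Mar 7 is 7 days before Mar 14; 7 mod 7 = 0, so Monday − 0 = Monday.
160 mod 7 = 6, so 160 days before a Monday is Monday − 6 = Tuesday.

Tuesday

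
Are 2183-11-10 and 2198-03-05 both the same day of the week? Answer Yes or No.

Yes

From Nov 10, 2183 to Mar 5, 2198 is 5229 days.
5229 mod 7 = 0, so they are the same weekday.
(Nov 10, 2183 is a Monday; Mar 5, 2198 is a Monday.)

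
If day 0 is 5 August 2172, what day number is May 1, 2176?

1365

Aug 5, 2172 → Aug 5, 2173: 365 days.
Aug 5, 2173 → Aug 5, 2174: 365 days.
Aug 5, 2174 → Aug 5, 2175: 365 days.
Aug 5, 2175 → Sep 5, 2175: 31 days (August has 31).
Sep 5, 2175 → Oct 5, 2175: 30 days (September has 30).
Oct 5, 2175 → Nov 5, 2175: 31 days (October has 31).
Nov 5, 2175 → Dec 5, 2175: 30 days (November has 30).
Dec 5, 2175 → Jan 5, 2176: 31 days (December has 31).
Jan 5, 2176 → Feb 5, 2176: 31 days (January has 31).
Feb 5, 2176 → Mar 5, 2176: 29 days (February has 29).
Mar 5, 2176 → Apr 5, 2176: 31 days (March has 31).
Apr 5, 2176 → May 1, 2176: 26 days.
Total: 1365 days.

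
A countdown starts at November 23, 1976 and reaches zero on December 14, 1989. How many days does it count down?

4769

Nov 23, 1976 → Nov 23, 1977: 365 days.
Nov 23, 1977 → Nov 23, 1978: 365 days.
Nov 23, 1978 → Nov 23, 1979: 365 days.
Nov 23, 1979 → Nov 23, 1980: 366 days (Feb 29, 1980 is in that span).
Nov 23, 1980 → Nov 23, 1981: 365 days.
Nov 23, 1981 → Nov 23, 1982: 365 days.
Nov 23, 1982 → Nov 23, 1983: 365 days.
Nov 23, 1983 → Nov 23, 1984: 366 days (Feb 29, 1984 is in that span).
Nov 23, 1984 → Nov 23, 1985: 365 days.
Nov 23, 1985 → Nov 23, 1986: 365 days.
Nov 23, 1986 → Nov 23, 1987: 365 days.
Nov 23, 1987 → Nov 23, 1988: 366 days (Feb 29, 1988 is in that span).
Nov 23, 1988 → Dec 23, 1988: 30 days (November has 30).
Dec 23, 1988 → Jan 23, 1989: 31 days (December has 31).
Jan 23, 1989 → Feb 23, 1989: 31 days (January has 31).
Feb 23, 1989 → Mar 23, 1989: 28 days (February has 28).
Mar 23, 1989 → Apr 23, 1989: 31 days (March has 31).
Apr 23, 1989 → May 23, 1989: 30 days (April has 30).
May 23, 1989 → Jun 23, 1989: 31 days (May has 31).
Jun 23, 1989 → Jul 23, 1989: 30 days (June has 30).
Jul 23, 1989 → Aug 23, 1989: 31 days (July has 31).
Aug 23, 1989 → Sep 23, 1989: 31 days (August has 31).
Sep 23, 1989 → Oct 23, 1989: 30 days (September has 30).
Oct 23, 1989 → Nov 23, 1989: 31 days (October has 31).
Nov 23, 1989 → Dec 14, 1989: 21 days.
Total: 4769 days.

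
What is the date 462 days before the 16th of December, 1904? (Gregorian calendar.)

September 11, 1903

−366 (one year; includes Feb 29, 1904) → Dec 16, 1903 (96 left).
−16 → Nov 30, 1903 (end of Nov, 30 days; 80 left).
−30 → Oct 31, 1903 (end of Oct, 31 days; 50 left).
−31 → Sep 30, 1903 (end of Sep, 30 days; 19 left).
−19 → Sep 11, 1903.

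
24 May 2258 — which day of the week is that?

Doomsday rule: the anchor day for the 2200s is Friday. For year 58: 58÷12 = 4 r 10, and 10÷4 = 2, so 4+10+2 = 16.
Friday + 16 ≡ Sunday — that's 2258's doomsday.
In May the doomsday date is May 9.
May 24 is 15 days after May 9; 15 mod 7 = 1, so Sunday + 1 = Monday.

Monday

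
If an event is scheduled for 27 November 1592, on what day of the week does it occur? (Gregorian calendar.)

Friday

Doomsday rule: the anchor day for the 1500s is Wednesday. For year 92: 92÷12 = 7 r 8, and 8÷4 = 2, so 7+8+2 = 17.
Wednesday + 17 ≡ Saturday — that's 1592's doomsday.
In November the doomsday date is Nov 7.
Nov 27 is 20 days after Nov 7; 20 mod 7 = 6, so Saturday + 6 = Friday.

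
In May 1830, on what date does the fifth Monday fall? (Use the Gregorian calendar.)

May 31, 1830

May 1, 1830 is a Saturday.
The first Monday is therefore May 3 (2 days later).
The fifth Monday is 3 + 4×7 = May 31.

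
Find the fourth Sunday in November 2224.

November 28, 2224

November 1, 2224 is a Monday.
The first Sunday is therefore November 7 (6 days later).
The fourth Sunday is 7 + 3×7 = November 28.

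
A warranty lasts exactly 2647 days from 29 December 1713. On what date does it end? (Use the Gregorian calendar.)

+365 (one year) → Dec 29, 1714 (2282 left).
+365 (one year) → Dec 29, 1715 (1917 left).
+366 (one year; includes Feb 29, 1716) → Dec 29, 1716 (1551 left).
+365 (one year) → Dec 29, 1717 (1186 left).
+365 (one year) → Dec 29, 1718 (821 left).
+365 (one year) → Dec 29, 1719 (456 left).
+366 (one year; includes Feb 29, 1720) → Dec 29, 1720 (90 left).
Dec has 31 days: +3 → Jan 1, 1721 (87 left).
Jan has 31 days: +31 → Feb 1, 1721 (56 left).
Feb has 28 days: +28 → Mar 1, 1721 (28 left).
+28 → Mar 29, 1721.

March 29, 1721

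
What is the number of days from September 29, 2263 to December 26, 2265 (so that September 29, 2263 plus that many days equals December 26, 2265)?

Sep 29, 2263 → Sep 29, 2264: 366 days (Feb 29, 2264 is in that span).
Sep 29, 2264 → Sep 29, 2265: 365 days.
Sep 29, 2265 → Oct 29, 2265: 30 days (September has 30).
Oct 29, 2265 → Nov 29, 2265: 31 days (October has 31).
Nov 29, 2265 → Dec 26, 2265: 27 days.
Total: 819 days.

819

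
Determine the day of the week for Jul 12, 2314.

Sunday

Doomsday rule: the anchor day for the 2300s is Wednesday. For year 14: 14÷12 = 1 r 2, and 2÷4 = 0, so 1+2+0 = 3.
Wednesday + 3 ≡ Saturday — that's 2314's doomsday.
In July the doomsday date is Jul 11.
Jul 12 is 1 day after Jul 11; 1 mod 7 = 1, so Saturday + 1 = Sunday.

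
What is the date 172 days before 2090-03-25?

October 4, 2089

−25 → Feb 28, 2090 (end of Feb, 28 days; 147 left).
−28 → Jan 31, 2090 (end of Jan, 31 days; 119 left).
−31 → Dec 31, 2089 (end of Dec, 31 days; 88 left).
−31 → Nov 30, 2089 (end of Nov, 30 days; 57 left).
−30 → Oct 31, 2089 (end of Oct, 31 days; 27 left).
−27 → Oct 4, 2089.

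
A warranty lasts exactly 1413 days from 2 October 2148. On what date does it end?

August 15, 2152

+365 (one year) → Oct 2, 2149 (1048 left).
+365 (one year) → Oct 2, 2150 (683 left).
+365 (one year) → Oct 2, 2151 (318 left).
Oct has 31 days: +30 → Nov 1, 2151 (288 left).
Nov has 30 days: +30 → Dec 1, 2151 (258 left).
Dec has 31 days: +31 → Jan 1, 2152 (227 left).
Jan has 31 days: +31 → Feb 1, 2152 (196 left).
Feb has 29 days: +29 → Mar 1, 2152 (167 left).
Mar has 31 days: +31 → Apr 1, 2152 (136 left).
Apr has 30 days: +30 → May 1, 2152 (106 left).
May has 31 days: +31 → Jun 1, 2152 (75 left).
Jun has 30 days: +30 → Jul 1, 2152 (45 left).
Jul has 31 days: +31 → Aug 1, 2152 (14 left).
+14 → Aug 15, 2152.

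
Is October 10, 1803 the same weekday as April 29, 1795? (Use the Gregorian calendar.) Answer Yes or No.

From Apr 29, 1795 to Oct 10, 1803 is 3085 days.
3085 mod 7 = 5, so they are different weekdays.
(Apr 29, 1795 is a Wednesday; Oct 10, 1803 is a Monday.)

No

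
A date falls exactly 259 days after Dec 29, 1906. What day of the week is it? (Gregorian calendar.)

First find the weekday of Dec 29, 1906. Doomsday rule: the anchor day for the 1900s is Wednesday. For year 06: 6÷12 = 0 r 6, and 6÷4 = 1, so 0+6+1 = 7.
Wednesday + 7 ≡ Wednesday — that's 1906's doomsday.
In December the doomsday date is Dec 12.
Dec 29 is 17 days after Dec 12; 17 mod 7 = 3, so Wednesday + 3 = Saturday.
259 mod 7 = 0, so 259 days after a Saturday is Saturday + 0 = Saturday.

Saturday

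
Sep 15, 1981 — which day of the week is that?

Tuesday

Doomsday rule: the anchor day for the 1900s is Wednesday. For year 81: 81÷12 = 6 r 9, and 9÷4 = 2, so 6+9+2 = 17.
Wednesday + 17 ≡ Saturday — that's 1981's doomsday.
In September the doomsday date is Sep 5.
Sep 15 is 10 days after Sep 5; 10 mod 7 = 3, so Saturday + 3 = Tuesday.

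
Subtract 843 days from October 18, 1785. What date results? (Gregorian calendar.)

June 28, 1783

−365 (one year) → Oct 18, 1784 (478 left).
−366 (one year; includes Feb 29, 1784) → Oct 18, 1783 (112 left).
−18 → Sep 30, 1783 (end of Sep, 30 days; 94 left).
−30 → Aug 31, 1783 (end of Aug, 31 days; 64 left).
−31 → Jul 31, 1783 (end of Jul, 31 days; 33 left).
−31 → Jun 30, 1783 (end of Jun, 30 days; 2 left).
−2 → Jun 28, 1783.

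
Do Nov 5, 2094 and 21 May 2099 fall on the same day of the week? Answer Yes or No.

No

From Nov 5, 2094 to May 21, 2099 is 1658 days.
1658 mod 7 = 6, so they are different weekdays.
(Nov 5, 2094 is a Friday; May 21, 2099 is a Thursday.)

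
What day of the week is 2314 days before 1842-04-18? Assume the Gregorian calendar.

Thursday

First find the weekday of Apr 18, 1842. Doomsday rule: the anchor day for the 1800s is Friday. For year 42: 42÷12 = 3 r 6, and 6÷4 = 1, so 3+6+1 = 10.
Friday + 10 ≡ Monday — that's 1842's doomsday.
In April the doomsday date is Apr 4.
Apr 18 is 14 days after Apr 4; 14 mod 7 = 0, so Monday + 0 = Monday.
2314 mod 7 = 4, so 2314 days before a Monday is Monday − 4 = Thursday.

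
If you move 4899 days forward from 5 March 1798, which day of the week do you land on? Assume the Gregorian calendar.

Sunday

Mar 5, 1798 is a Monday.
4899 mod 7 = 6, so 4899 days after a Monday is Monday + 6 = Sunday.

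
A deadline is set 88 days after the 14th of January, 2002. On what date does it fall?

April 12, 2002

Jan has 31 days: +18 → Feb 1, 2002 (70 left).
Feb has 28 days: +28 → Mar 1, 2002 (42 left).
Mar has 31 days: +31 → Apr 1, 2002 (11 left).
+11 → Apr 12, 2002.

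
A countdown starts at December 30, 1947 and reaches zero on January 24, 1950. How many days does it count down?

756

Dec 30, 1947 → Dec 30, 1948: 366 days (Feb 29, 1948 is in that span).
Dec 30, 1948 → Jan 30, 1949: 31 days (December has 31).
Jan 30, 1949 → Feb 28, 1949: 29 days (January has 31).
Feb 28, 1949 → Mar 28, 1949: 28 days (February has 28).
Mar 28, 1949 → Apr 28, 1949: 31 days (March has 31).
Apr 28, 1949 → May 28, 1949: 30 days (April has 30).
May 28, 1949 → Jun 28, 1949: 31 days (May has 31).
Jun 28, 1949 → Jul 28, 1949: 30 days (June has 30).
Jul 28, 1949 → Aug 28, 1949: 31 days (July has 31).
Aug 28, 1949 → Sep 28, 1949: 31 days (August has 31).
Sep 28, 1949 → Oct 28, 1949: 30 days (September has 30).
Oct 28, 1949 → Nov 28, 1949: 31 days (October has 31).
Nov 28, 1949 → Dec 28, 1949: 30 days (November has 30).
Dec 28, 1949 → Jan 24, 1950: 27 days.
Total: 756 days.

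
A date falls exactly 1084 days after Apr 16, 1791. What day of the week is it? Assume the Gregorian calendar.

Friday

First find the weekday of Apr 16, 1791. Doomsday rule: the anchor day for the 1700s is Sunday. For year 91: 91÷12 = 7 r 7, and 7÷4 = 1, so 7+7+1 = 15.
Sunday + 15 ≡ Monday — that's 1791's doomsday.
In April the doomsday date is Apr 4.
Apr 16 is 12 days after Apr 4; 12 mod 7 = 5, so Monday + 5 = Saturday.
1084 mod 7 = 6, so 1084 days after a Saturday is Saturday + 6 = Friday.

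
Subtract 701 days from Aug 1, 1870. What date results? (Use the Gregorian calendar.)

−365 (one year) → Aug 1, 1869 (336 left).
−1 → Jul 31, 1869 (end of Jul, 31 days; 335 left).
−31 → Jun 30, 1869 (end of Jun, 30 days; 304 left).
−30 → May 31, 1869 (end of May, 31 days; 274 left).
−31 → Apr 30, 1869 (end of Apr, 30 days; 243 left).
−30 → Mar 31, 1869 (end of Mar, 31 days; 213 left).
−31 → Feb 28, 1869 (end of Feb, 28 days; 182 left).
−28 → Jan 31, 1869 (end of Jan, 31 days; 154 left).
−31 → Dec 31, 1868 (end of Dec, 31 days; 123 left).
−31 → Nov 30, 1868 (end of Nov, 30 days; 92 left).
−30 → Oct 31, 1868 (end of Oct, 31 days; 62 left).
−31 → Sep 30, 1868 (end of Sep, 30 days; 31 left).
−30 → Aug 31, 1868 (end of Aug, 31 days; 1 left).
−1 → Aug 30, 1868.

August 30, 1868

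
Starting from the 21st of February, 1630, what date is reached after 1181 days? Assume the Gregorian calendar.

+365 (one year) → Feb 21, 1631 (816 left).
+365 (one year) → Feb 21, 1632 (451 left).
+366 (one year; includes Feb 29, 1632) → Feb 21, 1633 (85 left).
Feb has 28 days: +8 → Mar 1, 1633 (77 left).
Mar has 31 days: +31 → Apr 1, 1633 (46 left).
Apr has 30 days: +30 → May 1, 1633 (16 left).
+16 → May 17, 1633.

May 17, 1633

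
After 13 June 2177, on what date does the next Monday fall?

June 16, 2177

Jun 13, 2177 is a Friday.
From Friday to the next Monday is 3 days.
Jun 13, 2177 + 3 = Jun 16, 2177.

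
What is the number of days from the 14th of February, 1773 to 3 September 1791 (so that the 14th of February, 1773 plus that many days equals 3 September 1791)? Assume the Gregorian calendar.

6775

Feb 14, 1773 → Feb 14, 1774: 365 days.
Feb 14, 1774 → Feb 14, 1775: 365 days.
Feb 14, 1775 → Feb 14, 1776: 365 days.
Feb 14, 1776 → Feb 14, 1777: 366 days (Feb 29, 1776 is in that span).
Feb 14, 1777 → Feb 14, 1778: 365 days.
Feb 14, 1778 → Feb 14, 1779: 365 days.
Feb 14, 1779 → Feb 14, 1780: 365 days.
Feb 14, 1780 → Feb 14, 1781: 366 days (Feb 29, 1780 is in that span).
Feb 14, 1781 → Feb 14, 1782: 365 days.
Feb 14, 1782 → Feb 14, 1783: 365 days.
Feb 14, 1783 → Feb 14, 1784: 365 days.
Feb 14, 1784 → Feb 14, 1785: 366 days (Feb 29, 1784 is in that span).
Feb 14, 1785 → Feb 14, 1786: 365 days.
Feb 14, 1786 → Feb 14, 1787: 365 days.
Feb 14, 1787 → Feb 14, 1788: 365 days.
Feb 14, 1788 → Feb 14, 1789: 366 days (Feb 29, 1788 is in that span).
Feb 14, 1789 → Feb 14, 1790: 365 days.
Feb 14, 1790 → Feb 14, 1791: 365 days.
Feb 14, 1791 → Mar 14, 1791: 28 days (February has 28).
Mar 14, 1791 → Apr 14, 1791: 31 days (March has 31).
Apr 14, 1791 → May 14, 1791: 30 days (April has 30).
May 14, 1791 → Jun 14, 1791: 31 days (May has 31).
Jun 14, 1791 → Jul 14, 1791: 30 days (June has 30).
Jul 14, 1791 → Aug 14, 1791: 31 days (July has 31).
Aug 14, 1791 → Sep 3, 1791: 20 days.
Total: 6775 days.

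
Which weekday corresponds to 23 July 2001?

Monday

Doomsday rule: the anchor day for the 2000s is Tuesday. For year 01: 1÷12 = 0 r 1, and 1÷4 = 0, so 0+1+0 = 1.
Tuesday + 1 ≡ Wednesday — that's 2001's doomsday.
In July the doomsday date is Jul 11.
Jul 23 is 12 days after Jul 11; 12 mod 7 = 5, so Wednesday + 5 = Monday.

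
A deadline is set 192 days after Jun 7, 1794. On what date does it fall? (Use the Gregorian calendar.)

December 16, 1794

Jun has 30 days: +24 → Jul 1, 1794 (168 left).
Jul has 31 days: +31 → Aug 1, 1794 (137 left).
Aug has 31 days: +31 → Sep 1, 1794 (106 left).
Sep has 30 days: +30 → Oct 1, 1794 (76 left).
Oct has 31 days: +31 → Nov 1, 1794 (45 left).
Nov has 30 days: +30 → Dec 1, 1794 (15 left).
+15 → Dec 16, 1794.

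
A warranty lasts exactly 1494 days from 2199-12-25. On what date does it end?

+365 (one year) → Dec 25, 2200 (1129 left).
+365 (one year) → Dec 25, 2201 (764 left).
+365 (one year) → Dec 25, 2202 (399 left).
Dec has 31 days: +7 → Jan 1, 2203 (392 left).
Jan has 31 days: +31 → Feb 1, 2203 (361 left).
Feb has 28 days: +28 → Mar 1, 2203 (333 left).
Mar has 31 days: +31 → Apr 1, 2203 (302 left).
Apr has 30 days: +30 → May 1, 2203 (272 left).
May has 31 days: +31 → Jun 1, 2203 (241 left).
Jun has 30 days: +30 → Jul 1, 2203 (211 left).
Jul has 31 days: +31 → Aug 1, 2203 (180 left).
Aug has 31 days: +31 → Sep 1, 2203 (149 left).
Sep has 30 days: +30 → Oct 1, 2203 (119 left).
Oct has 31 days: +31 → Nov 1, 2203 (88 left).
Nov has 30 days: +30 → Dec 1, 2203 (58 left).
Dec has 31 days: +31 → Jan 1, 2204 (27 left).
+27 → Jan 28, 2204.

January 28, 2204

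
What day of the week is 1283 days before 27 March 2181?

First find the weekday of Mar 27, 2181. Doomsday rule: the anchor day for the 2100s is Sunday. For year 81: 81÷12 = 6 r 9, and 9÷4 = 2, so 6+9+2 = 17.
Sunday + 17 ≡ Wednesday — that's 2181's doomsday.
In March the doomsday date is Mar 14.
Mar 27 is 13 days after Mar 14; 13 mod 7 = 6, so Wednesday + 6 = Tuesday.
1283 mod 7 = 2, so 1283 days before a Tuesday is Tuesday − 2 = Sunday.

Sunday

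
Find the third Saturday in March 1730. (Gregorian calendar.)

March 18, 1730

March 1, 1730 is a Wednesday.
The first Saturday is therefore March 4 (3 days later).
The third Saturday is 4 + 2×7 = March 18.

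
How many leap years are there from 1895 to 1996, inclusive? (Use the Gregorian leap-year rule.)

25

Multiples of 4 in [1895,1996]: 26.
Of those, multiples of 100: 1 (not leap unless ÷400).
Multiples of 400: 0.
Leap years = 26 − 1 + 0 = 25.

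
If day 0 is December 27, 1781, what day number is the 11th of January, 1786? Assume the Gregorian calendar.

Dec 27, 1781 → Dec 27, 1782: 365 days.
Dec 27, 1782 → Dec 27, 1783: 365 days.
Dec 27, 1783 → Dec 27, 1784: 366 days (Feb 29, 1784 is in that span).
Dec 27, 1784 → Jan 27, 1785: 31 days (December has 31).
Jan 27, 1785 → Feb 27, 1785: 31 days (January has 31).
Feb 27, 1785 → Mar 27, 1785: 28 days (February has 28).
Mar 27, 1785 → Apr 27, 1785: 31 days (March has 31).
Apr 27, 1785 → May 27, 1785: 30 days (April has 30).
May 27, 1785 → Jun 27, 1785: 31 days (May has 31).
Jun 27, 1785 → Jul 27, 1785: 30 days (June has 30).
Jul 27, 1785 → Aug 27, 1785: 31 days (July has 31).
Aug 27, 1785 → Sep 27, 1785: 31 days (August has 31).
Sep 27, 1785 → Oct 27, 1785: 30 days (September has 30).
Oct 27, 1785 → Nov 27, 1785: 31 days (October has 31).
Nov 27, 1785 → Dec 27, 1785: 30 days (November has 30).
Dec 27, 1785 → Jan 11, 1786: 15 days.
Total: 1476 days.

1476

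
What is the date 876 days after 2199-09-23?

+365 (one year) → Sep 23, 2200 (511 left).
+365 (one year) → Sep 23, 2201 (146 left).
Sep has 30 days: +8 → Oct 1, 2201 (138 left).
Oct has 31 days: +31 → Nov 1, 2201 (107 left).
Nov has 30 days: +30 → Dec 1, 2201 (77 left).
Dec has 31 days: +31 → Jan 1, 2202 (46 left).
Jan has 31 days: +31 → Feb 1, 2202 (15 left).
+15 → Feb 16, 2202.

February 16, 2202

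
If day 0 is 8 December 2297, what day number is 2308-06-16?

3842

Dec 8, 2297 → Dec 8, 2298: 365 days.
Dec 8, 2298 → Dec 8, 2299: 365 days.
Dec 8, 2299 → Dec 8, 2300: 365 days.
Dec 8, 2300 → Dec 8, 2301: 365 days.
Dec 8, 2301 → Dec 8, 2302: 365 days.
Dec 8, 2302 → Dec 8, 2303: 365 days.
Dec 8, 2303 → Dec 8, 2304: 366 days (Feb 29, 2304 is in that span).
Dec 8, 2304 → Dec 8, 2305: 365 days.
Dec 8, 2305 → Dec 8, 2306: 365 days.
Dec 8, 2306 → Dec 8, 2307: 365 days.
Dec 8, 2307 → Jan 8, 2308: 31 days (December has 31).
Jan 8, 2308 → Feb 8, 2308: 31 days (January has 31).
Feb 8, 2308 → Mar 8, 2308: 29 days (February has 29).
Mar 8, 2308 → Apr 8, 2308: 31 days (March has 31).
Apr 8, 2308 → May 8, 2308: 30 days (April has 30).
May 8, 2308 → Jun 8, 2308: 31 days (May has 31).
Jun 8, 2308 → Jun 16, 2308: 8 days.
Total: 3842 days.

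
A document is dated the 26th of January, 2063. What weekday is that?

Doomsday rule: the anchor day for the 2000s is Tuesday. For year 63: 63÷12 = 5 r 3, and 3÷4 = 0, so 5+3+0 = 8.
Tuesday + 8 ≡ Wednesday — that's 2063's doomsday.
In January the doomsday date is Jan 3 (2063 is not a leap year).
Jan 26 is 23 days after Jan 3; 23 mod 7 = 2, so Wednesday + 2 = Friday.

Friday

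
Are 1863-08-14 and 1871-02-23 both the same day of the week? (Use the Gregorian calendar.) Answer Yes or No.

From Aug 14, 1863 to Feb 23, 1871 is 2750 days.
2750 mod 7 = 6, so they are different weekdays.
(Aug 14, 1863 is a Friday; Feb 23, 1871 is a Thursday.)

No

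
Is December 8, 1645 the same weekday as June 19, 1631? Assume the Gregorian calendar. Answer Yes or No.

From Jun 19, 1631 to Dec 8, 1645 is 5286 days.
5286 mod 7 = 1, so they are different weekdays.
(Jun 19, 1631 is a Thursday; Dec 8, 1645 is a Friday.)

No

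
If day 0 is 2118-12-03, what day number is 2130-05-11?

Dec 3, 2118 → Dec 3, 2119: 365 days.
Dec 3, 2119 → Dec 3, 2120: 366 days (Feb 29, 2120 is in that span).
Dec 3, 2120 → Dec 3, 2121: 365 days.
Dec 3, 2121 → Dec 3, 2122: 365 days.
Dec 3, 2122 → Dec 3, 2123: 365 days.
Dec 3, 2123 → Dec 3, 2124: 366 days (Feb 29, 2124 is in that span).
Dec 3, 2124 → Dec 3, 2125: 365 days.
Dec 3, 2125 → Dec 3, 2126: 365 days.
Dec 3, 2126 → Dec 3, 2127: 365 days.
Dec 3, 2127 → Dec 3, 2128: 366 days (Feb 29, 2128 is in that span).
Dec 3, 2128 → Dec 3, 2129: 365 days.
Dec 3, 2129 → Jan 3, 2130: 31 days (December has 31).
Jan 3, 2130 → Feb 3, 2130: 31 days (January has 31).
Feb 3, 2130 → Mar 3, 2130: 28 days (February has 28).
Mar 3, 2130 → Apr 3, 2130: 31 days (March has 31).
Apr 3, 2130 → May 3, 2130: 30 days (April has 30).
May 3, 2130 → May 11, 2130: 8 days.
Total: 4177 days.

4177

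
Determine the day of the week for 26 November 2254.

Sunday

Doomsday rule: the anchor day for the 2200s is Friday. For year 54: 54÷12 = 4 r 6, and 6÷4 = 1, so 4+6+1 = 11.
Friday + 11 ≡ Tuesday — that's 2254's doomsday.
In November the doomsday date is Nov 7.
Nov 26 is 19 days after Nov 7; 19 mod 7 = 5, so Tuesday + 5 = Sunday.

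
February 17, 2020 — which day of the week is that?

Monday

January 1, 2020 is a Wednesday.
Jan 1, 2020 → Feb 1, 2020: 31 days (January has 31).
Feb 1, 2020 → Feb 17, 2020: 16 days.
Total: 47 days.
47 mod 7 = 5, so Wednesday + 5 = Monday.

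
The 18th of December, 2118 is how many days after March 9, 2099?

7223

Mar 9, 2099 → Mar 9, 2100: 365 days.
Mar 9, 2100 → Mar 9, 2101: 365 days.
Mar 9, 2101 → Mar 9, 2102: 365 days.
Mar 9, 2102 → Mar 9, 2103: 365 days.
Mar 9, 2103 → Mar 9, 2104: 366 days (Feb 29, 2104 is in that span).
Mar 9, 2104 → Mar 9, 2105: 365 days.
Mar 9, 2105 → Mar 9, 2106: 365 days.
Mar 9, 2106 → Mar 9, 2107: 365 days.
Mar 9, 2107 → Mar 9, 2108: 366 days (Feb 29, 2108 is in that span).
Mar 9, 2108 → Mar 9, 2109: 365 days.
Mar 9, 2109 → Mar 9, 2110: 365 days.
Mar 9, 2110 → Mar 9, 2111: 365 days.
Mar 9, 2111 → Mar 9, 2112: 366 days (Feb 29, 2112 is in that span).
Mar 9, 2112 → Mar 9, 2113: 365 days.
Mar 9, 2113 → Mar 9, 2114: 365 days.
Mar 9, 2114 → Mar 9, 2115: 365 days.
Mar 9, 2115 → Mar 9, 2116: 366 days (Feb 29, 2116 is in that span).
Mar 9, 2116 → Mar 9, 2117: 365 days.
Mar 9, 2117 → Mar 9, 2118: 365 days.
Mar 9, 2118 → Apr 9, 2118: 31 days (March has 31).
Apr 9, 2118 → May 9, 2118: 30 days (April has 30).
May 9, 2118 → Jun 9, 2118: 31 days (May has 31).
Jun 9, 2118 → Jul 9, 2118: 30 days (June has 30).
Jul 9, 2118 → Aug 9, 2118: 31 days (July has 31).
Aug 9, 2118 → Sep 9, 2118: 31 days (August has 31).
Sep 9, 2118 → Oct 9, 2118: 30 days (September has 30).
Oct 9, 2118 → Nov 9, 2118: 31 days (October has 31).
Nov 9, 2118 → Dec 9, 2118: 30 days (November has 30).
Dec 9, 2118 → Dec 18, 2118: 9 days.
Total: 7223 days.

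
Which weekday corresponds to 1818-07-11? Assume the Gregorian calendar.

Doomsday rule: the anchor day for the 1800s is Friday. For year 18: 18÷12 = 1 r 6, and 6÷4 = 1, so 1+6+1 = 8.
Friday + 8 ≡ Saturday — that's 1818's doomsday.
In July the doomsday date is Jul 11.
Jul 11 is the doomsday itself: Saturday.

Saturday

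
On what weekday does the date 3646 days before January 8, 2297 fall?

Saturday

First find the weekday of Jan 8, 2297. Doomsday rule: the anchor day for the 2200s is Friday. For year 97: 97÷12 = 8 r 1, and 1÷4 = 0, so 8+1+0 = 9.
Friday + 9 ≡ Sunday — that's 2297's doomsday.
In January the doomsday date is Jan 3 (2297 is not a leap year).
Jan 8 is 5 days after Jan 3; 5 mod 7 = 5, so Sunday + 5 = Friday.
3646 mod 7 = 6, so 3646 days before a Friday is Friday − 6 = Saturday.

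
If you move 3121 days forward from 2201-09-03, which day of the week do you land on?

Wednesday

First find the weekday of Sep 3, 2201. Doomsday rule: the anchor day for the 2200s is Friday. For year 01: 1÷12 = 0 r 1, and 1÷4 = 0, so 0+1+0 = 1.
Friday + 1 ≡ Saturday — that's 2201's doomsday.
In September the doomsday date is Sep 5.
Sep 3 is 2 days before Sep 5; 2 mod 7 = 2, so Saturday − 2 = Thursday.
3121 mod 7 = 6, so 3121 days after a Thursday is Thursday + 6 = Wednesday.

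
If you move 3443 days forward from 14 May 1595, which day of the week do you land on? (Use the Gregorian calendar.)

Saturday

First find the weekday of May 14, 1595. Doomsday rule: the anchor day for the 1500s is Wednesday. For year 95: 95÷12 = 7 r 11, and 11÷4 = 2, so 7+11+2 = 20.
Wednesday + 20 ≡ Tuesday — that's 1595's doomsday.
In May the doomsday date is May 9.
May 14 is 5 days after May 9; 5 mod 7 = 5, so Tuesday + 5 = Sunday.
3443 mod 7 = 6, so 3443 days after a Sunday is Sunday + 6 = Saturday.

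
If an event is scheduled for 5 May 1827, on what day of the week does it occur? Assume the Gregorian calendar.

Saturday

Doomsday rule: the anchor day for the 1800s is Friday. For year 27: 27÷12 = 2 r 3, and 3÷4 = 0, so 2+3+0 = 5.
Friday + 5 ≡ Wednesday — that's 1827's doomsday.
In May the doomsday date is May 9.
May 5 is 4 days before May 9; 4 mod 7 = 4, so Wednesday − 4 = Saturday.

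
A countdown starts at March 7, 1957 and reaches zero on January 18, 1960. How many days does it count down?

1047

Mar 7, 1957 → Mar 7, 1958: 365 days.
Mar 7, 1958 → Mar 7, 1959: 365 days.
Mar 7, 1959 → Apr 7, 1959: 31 days (March has 31).
Apr 7, 1959 → May 7, 1959: 30 days (April has 30).
May 7, 1959 → Jun 7, 1959: 31 days (May has 31).
Jun 7, 1959 → Jul 7, 1959: 30 days (June has 30).
Jul 7, 1959 → Aug 7, 1959: 31 days (July has 31).
Aug 7, 1959 → Sep 7, 1959: 31 days (August has 31).
Sep 7, 1959 → Oct 7, 1959: 30 days (September has 30).
Oct 7, 1959 → Nov 7, 1959: 31 days (October has 31).
Nov 7, 1959 → Dec 7, 1959: 30 days (November has 30).
Dec 7, 1959 → Jan 7, 1960: 31 days (December has 31).
Jan 7, 1960 → Jan 18, 1960: 11 days.
Total: 1047 days.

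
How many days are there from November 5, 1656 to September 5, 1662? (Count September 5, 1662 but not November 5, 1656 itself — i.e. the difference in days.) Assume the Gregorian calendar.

2130

Nov 5, 1656 → Nov 5, 1657: 365 days.
Nov 5, 1657 → Nov 5, 1658: 365 days.
Nov 5, 1658 → Nov 5, 1659: 365 days.
Nov 5, 1659 → Nov 5, 1660: 366 days (Feb 29, 1660 is in that span).
Nov 5, 1660 → Nov 5, 1661: 365 days.
Nov 5, 1661 → Dec 5, 1661: 30 days (November has 30).
Dec 5, 1661 → Jan 5, 1662: 31 days (December has 31).
Jan 5, 1662 → Feb 5, 1662: 31 days (January has 31).
Feb 5, 1662 → Mar 5, 1662: 28 days (February has 28).
Mar 5, 1662 → Apr 5, 1662: 31 days (March has 31).
Apr 5, 1662 → May 5, 1662: 30 days (April has 30).
May 5, 1662 → Jun 5, 1662: 31 days (May has 31).
Jun 5, 1662 → Jul 5, 1662: 30 days (June has 30).
Jul 5, 1662 → Aug 5, 1662: 31 days (July has 31).
Aug 5, 1662 → Sep 5, 1662: 31 days.
Total: 2130 days.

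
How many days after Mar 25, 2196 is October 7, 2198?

926

Mar 25, 2196 → Mar 25, 2197: 365 days.
Mar 25, 2197 → Mar 25, 2198: 365 days.
Mar 25, 2198 → Apr 25, 2198: 31 days (March has 31).
Apr 25, 2198 → May 25, 2198: 30 days (April has 30).
May 25, 2198 → Jun 25, 2198: 31 days (May has 31).
Jun 25, 2198 → Jul 25, 2198: 30 days (June has 30).
Jul 25, 2198 → Aug 25, 2198: 31 days (July has 31).
Aug 25, 2198 → Sep 25, 2198: 31 days (August has 31).
Sep 25, 2198 → Oct 7, 2198: 12 days.
Total: 926 days.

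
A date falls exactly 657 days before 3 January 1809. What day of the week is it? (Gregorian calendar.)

First find the weekday of Jan 3, 1809. Doomsday rule: the anchor day for the 1800s is Friday. For year 09: 9÷12 = 0 r 9, and 9÷4 = 2, so 0+9+2 = 11.
Friday + 11 ≡ Tuesday — that's 1809's doomsday.
In January the doomsday date is Jan 3 (1809 is not a leap year).
Jan 3 is the doomsday itself: Tuesday.
657 mod 7 = 6, so 657 days before a Tuesday is Tuesday − 6 = Wednesday.

Wednesday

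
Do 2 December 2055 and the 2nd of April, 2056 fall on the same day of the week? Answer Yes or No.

No

From Dec 2, 2055 to Apr 2, 2056 is 122 days.
122 mod 7 = 3, so they are different weekdays.
(Dec 2, 2055 is a Thursday; Apr 2, 2056 is a Sunday.)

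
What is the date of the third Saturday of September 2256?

September 20, 2256

September 1, 2256 is a Monday.
The first Saturday is therefore September 6 (5 days later).
The third Saturday is 6 + 2×7 = September 20.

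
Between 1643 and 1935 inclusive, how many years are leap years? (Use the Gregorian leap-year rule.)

Multiples of 4 in [1643,1935]: 73.
Of those, multiples of 100: 3 (not leap unless ÷400).
Multiples of 400: 0.
Leap years = 73 − 3 + 0 = 70.

70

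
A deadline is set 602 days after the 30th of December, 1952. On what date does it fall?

August 24, 1954

+365 (one year) → Dec 30, 1953 (237 left).
Dec has 31 days: +2 → Jan 1, 1954 (235 left).
Jan has 31 days: +31 → Feb 1, 1954 (204 left).
Feb has 28 days: +28 → Mar 1, 1954 (176 left).
Mar has 31 days: +31 → Apr 1, 1954 (145 left).
Apr has 30 days: +30 → May 1, 1954 (115 left).
May has 31 days: +31 → Jun 1, 1954 (84 left).
Jun has 30 days: +30 → Jul 1, 1954 (54 left).
Jul has 31 days: +31 → Aug 1, 1954 (23 left).
+23 → Aug 24, 1954.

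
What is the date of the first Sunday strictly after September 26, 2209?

Sep 26, 2209 is a Tuesday.
From Tuesday to the next Sunday is 5 days.
Sep 26, 2209 + 5 = Oct 1, 2209.

October 1, 2209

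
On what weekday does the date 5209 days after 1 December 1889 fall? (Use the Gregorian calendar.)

Monday

Dec 1, 1889 is a Sunday.
5209 mod 7 = 1, so 5209 days after a Sunday is Sunday + 1 = Monday.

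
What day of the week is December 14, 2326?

Doomsday rule: the anchor day for the 2300s is Wednesday. For year 26: 26÷12 = 2 r 2, and 2÷4 = 0, so 2+2+0 = 4.
Wednesday + 4 ≡ Sunday — that's 2326's doomsday.
In December the doomsday date is Dec 12.
Dec 14 is 2 days after Dec 12; 2 mod 7 = 2, so Sunday + 2 = Tuesday.

Tuesday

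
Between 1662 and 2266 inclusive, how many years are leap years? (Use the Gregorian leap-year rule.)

146

Multiples of 4 in [1662,2266]: 151.
Of those, multiples of 100: 6 (not leap unless ÷400).
Multiples of 400: 1.
Leap years = 151 − 6 + 1 = 146.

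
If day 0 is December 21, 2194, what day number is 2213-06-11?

6746

Dec 21, 2194 → Dec 21, 2195: 365 days.
Dec 21, 2195 → Dec 21, 2196: 366 days (Feb 29, 2196 is in that span).
Dec 21, 2196 → Dec 21, 2197: 365 days.
Dec 21, 2197 → Dec 21, 2198: 365 days.
Dec 21, 2198 → Dec 21, 2199: 365 days.
Dec 21, 2199 → Dec 21, 2200: 365 days.
Dec 21, 2200 → Dec 21, 2201: 365 days.
Dec 21, 2201 → Dec 21, 2202: 365 days.
Dec 21, 2202 → Dec 21, 2203: 365 days.
Dec 21, 2203 → Dec 21, 2204: 366 days (Feb 29, 2204 is in that span).
Dec 21, 2204 → Dec 21, 2205: 365 days.
Dec 21, 2205 → Dec 21, 2206: 365 days.
Dec 21, 2206 → Dec 21, 2207: 365 days.
Dec 21, 2207 → Dec 21, 2208: 366 days (Feb 29, 2208 is in that span).
Dec 21, 2208 → Dec 21, 2209: 365 days.
Dec 21, 2209 → Dec 21, 2210: 365 days.
Dec 21, 2210 → Dec 21, 2211: 365 days.
Dec 21, 2211 → Dec 21, 2212: 366 days (Feb 29, 2212 is in that span).
Dec 21, 2212 → Jan 21, 2213: 31 days (December has 31).
Jan 21, 2213 → Feb 21, 2213: 31 days (January has 31).
Feb 21, 2213 → Mar 21, 2213: 28 days (February has 28).
Mar 21, 2213 → Apr 21, 2213: 31 days (March has 31).
Apr 21, 2213 → May 21, 2213: 30 days (April has 30).
May 21, 2213 → Jun 11, 2213: 21 days.
Total: 6746 days.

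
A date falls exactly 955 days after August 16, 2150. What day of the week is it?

First find the weekday of Aug 16, 2150. Doomsday rule: the anchor day for the 2100s is Sunday. For year 50: 50÷12 = 4 r 2, and 2÷4 = 0, so 4+2+0 = 6.
Sunday + 6 ≡ Saturday — that's 2150's doomsday.
In August the doomsday date is Aug 8.
Aug 16 is 8 days after Aug 8; 8 mod 7 = 1, so Saturday + 1 = Sunday.
955 mod 7 = 3, so 955 days after a Sunday is Sunday + 3 = Wednesday.

Wednesday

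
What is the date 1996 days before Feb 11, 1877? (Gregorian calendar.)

−366 (one year; includes Feb 29, 1876) → Feb 11, 1876 (1630 left).
−365 (one year) → Feb 11, 1875 (1265 left).
−365 (one year) → Feb 11, 1874 (900 left).
−365 (one year) → Feb 11, 1873 (535 left).
−366 (one year; includes Feb 29, 1872) → Feb 11, 1872 (169 left).
−11 → Jan 31, 1872 (end of Jan, 31 days; 158 left).
−31 → Dec 31, 1871 (end of Dec, 31 days; 127 left).
−31 → Nov 30, 1871 (end of Nov, 30 days; 96 left).
−30 → Oct 31, 1871 (end of Oct, 31 days; 66 left).
−31 → Sep 30, 1871 (end of Sep, 30 days; 35 left).
−30 → Aug 31, 1871 (end of Aug, 31 days; 5 left).
−5 → Aug 26, 1871.

August 26, 1871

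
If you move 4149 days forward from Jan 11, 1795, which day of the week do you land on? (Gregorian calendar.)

Friday

Jan 11, 1795 is a Sunday.
4149 mod 7 = 5, so 4149 days after a Sunday is Sunday + 5 = Friday.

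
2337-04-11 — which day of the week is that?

Sunday

Doomsday rule: the anchor day for the 2300s is Wednesday. For year 37: 37÷12 = 3 r 1, and 1÷4 = 0, so 3+1+0 = 4.
Wednesday + 4 ≡ Sunday — that's 2337's doomsday.
In April the doomsday date is Apr 4.
Apr 11 is 7 days after Apr 4; 7 mod 7 = 0, so Sunday + 0 = Sunday.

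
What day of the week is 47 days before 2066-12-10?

First find the weekday of Dec 10, 2066. Doomsday rule: the anchor day for the 2000s is Tuesday. For year 66: 66÷12 = 5 r 6, and 6÷4 = 1, so 5+6+1 = 12.
Tuesday + 12 ≡ Sunday — that's 2066's doomsday.
In December the doomsday date is Dec 12.
Dec 10 is 2 days before Dec 12; 2 mod 7 = 2, so Sunday − 2 = Friday.
47 mod 7 = 5, so 47 days before a Friday is Friday − 5 = Sunday.

Sunday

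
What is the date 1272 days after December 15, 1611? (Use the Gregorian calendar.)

June 9, 1615

+366 (one year; includes Feb 29, 1612) → Dec 15, 1612 (906 left).
+365 (one year) → Dec 15, 1613 (541 left).
+365 (one year) → Dec 15, 1614 (176 left).
Dec has 31 days: +17 → Jan 1, 1615 (159 left).
Jan has 31 days: +31 → Feb 1, 1615 (128 left).
Feb has 28 days: +28 → Mar 1, 1615 (100 left).
Mar has 31 days: +31 → Apr 1, 1615 (69 left).
Apr has 30 days: +30 → May 1, 1615 (39 left).
May has 31 days: +31 → Jun 1, 1615 (8 left).
+8 → Jun 9, 1615.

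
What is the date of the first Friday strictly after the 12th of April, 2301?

April 19, 2301

Apr 12, 2301 is a Friday.
From Friday to the next Friday is 7 days.
Apr 12, 2301 + 7 = Apr 19, 2301.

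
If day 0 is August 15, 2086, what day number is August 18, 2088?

Aug 15, 2086 → Aug 15, 2087: 365 days.
Aug 15, 2087 → Sep 15, 2087: 31 days (August has 31).
Sep 15, 2087 → Oct 15, 2087: 30 days (September has 30).
Oct 15, 2087 → Nov 15, 2087: 31 days (October has 31).
Nov 15, 2087 → Dec 15, 2087: 30 days (November has 30).
Dec 15, 2087 → Jan 15, 2088: 31 days (December has 31).
Jan 15, 2088 → Feb 15, 2088: 31 days (January has 31).
Feb 15, 2088 → Mar 15, 2088: 29 days (February has 29).
Mar 15, 2088 → Apr 15, 2088: 31 days (March has 31).
Apr 15, 2088 → May 15, 2088: 30 days (April has 30).
May 15, 2088 → Jun 15, 2088: 31 days (May has 31).
Jun 15, 2088 → Jul 15, 2088: 30 days (June has 30).
Jul 15, 2088 → Aug 15, 2088: 31 days (July has 31).
Aug 15, 2088 → Aug 18, 2088: 3 days.
Total: 734 days.

734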